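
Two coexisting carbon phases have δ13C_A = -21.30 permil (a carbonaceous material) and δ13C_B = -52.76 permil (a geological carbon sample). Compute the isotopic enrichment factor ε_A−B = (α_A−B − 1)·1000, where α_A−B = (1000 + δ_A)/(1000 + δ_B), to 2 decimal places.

α_A−B = (1000 + -21.30) / (1000 + -52.76) = 978.70 / 947.24 = 1.033212
ε_A−B = (1.033212 − 1) × 1000 = 33.212 permil
(The approximation ε ≈ δ_A − δ_B would give 31.46 permil.)

33.21 permil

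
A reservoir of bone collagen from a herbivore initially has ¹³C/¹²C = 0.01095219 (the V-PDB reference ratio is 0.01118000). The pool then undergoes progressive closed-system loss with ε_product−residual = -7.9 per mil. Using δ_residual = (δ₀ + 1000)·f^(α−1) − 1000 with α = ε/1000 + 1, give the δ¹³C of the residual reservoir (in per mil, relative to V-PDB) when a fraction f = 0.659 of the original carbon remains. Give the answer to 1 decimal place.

δ₀ = (0.01095219/0.01118000 − 1)×1000 = (0.979623 − 1)×1000 = -20.377 per mil
α − 1 = ε/1000 = -0.0079
f^(α−1) = 0.659^(-0.0079) = 1.003300
δ_res = (-20.377 + 1000) × 1.003300 − 1000 = 982.856 − 1000 = -17.14 per mil

-17.1 per mil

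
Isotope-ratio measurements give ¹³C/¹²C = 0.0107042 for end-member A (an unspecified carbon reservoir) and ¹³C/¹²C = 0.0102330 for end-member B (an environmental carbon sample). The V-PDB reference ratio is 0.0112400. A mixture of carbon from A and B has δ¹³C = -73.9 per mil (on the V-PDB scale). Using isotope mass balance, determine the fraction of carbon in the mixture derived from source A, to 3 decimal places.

δ_A = (0.0107042/0.0112400 − 1)×1000 = (0.952331 − 1)×1000 = -47.669 per mil
δ_B = (0.0102330/0.0112400 − 1)×1000 = (0.910409 − 1)×1000 = -89.591 per mil
f_A = (δ_mix − δ_B)/(δ_A − δ_B) = (-73.9 − (-89.591))/(-47.669 − (-89.591))
f_A = 15.691 / 41.922 = 0.3743

0.374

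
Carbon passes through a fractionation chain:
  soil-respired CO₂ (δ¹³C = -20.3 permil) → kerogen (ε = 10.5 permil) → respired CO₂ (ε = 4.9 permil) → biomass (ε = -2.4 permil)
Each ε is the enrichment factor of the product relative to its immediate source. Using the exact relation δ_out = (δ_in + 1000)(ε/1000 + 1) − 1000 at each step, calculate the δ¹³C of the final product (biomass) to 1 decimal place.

step 1: δ = (-20.30 + 1000)·(10.5/1000 + 1) − 1000 = -10.01 permil
step 2: δ = (-10.01 + 1000)·(4.9/1000 + 1) − 1000 = -5.16 permil
step 3: δ = (-5.16 + 1000)·(-2.4/1000 + 1) − 1000 = -7.55 permil

-7.5 permil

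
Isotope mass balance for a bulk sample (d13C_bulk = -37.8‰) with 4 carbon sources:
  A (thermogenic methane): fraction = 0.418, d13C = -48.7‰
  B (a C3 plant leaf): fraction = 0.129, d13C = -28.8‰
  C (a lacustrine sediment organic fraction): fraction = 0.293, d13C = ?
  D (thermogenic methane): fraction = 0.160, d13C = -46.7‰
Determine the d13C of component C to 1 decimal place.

Isotope mass balance: δ_bulk = Σ fᵢ·δᵢ.
-37.8 = 0.418×(-48.7) + 0.129×(-28.8) + 0.293×δ_C + 0.160×(-46.7)
0.293·δ_C = -37.8 − (-31.544) = -6.256
δ_C = -6.256 / 0.293 = -21.35‰

-21.4‰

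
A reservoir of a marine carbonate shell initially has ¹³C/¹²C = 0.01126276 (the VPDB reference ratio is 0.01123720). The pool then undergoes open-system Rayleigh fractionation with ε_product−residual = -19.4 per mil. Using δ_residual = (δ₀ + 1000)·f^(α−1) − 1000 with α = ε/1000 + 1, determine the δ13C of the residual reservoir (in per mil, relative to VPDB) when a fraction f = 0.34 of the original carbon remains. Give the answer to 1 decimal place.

δ₀ = (0.01126276/0.01123720 − 1)×1000 = (1.002275 − 1)×1000 = 2.275 per mil
α − 1 = ε/1000 = -0.0194
f^(α−1) = 0.34^(-0.0194) = 1.021149
δ_res = (2.275 + 1000) × 1.021149 − 1000 = 1023.472 − 1000 = 23.47 per mil

23.5 per mil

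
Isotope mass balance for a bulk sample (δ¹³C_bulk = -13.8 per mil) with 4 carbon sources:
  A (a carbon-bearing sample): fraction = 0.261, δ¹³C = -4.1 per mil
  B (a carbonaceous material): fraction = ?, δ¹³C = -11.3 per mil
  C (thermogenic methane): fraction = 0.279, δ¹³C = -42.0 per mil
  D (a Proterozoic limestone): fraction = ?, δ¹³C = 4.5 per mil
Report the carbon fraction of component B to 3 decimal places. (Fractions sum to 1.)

0.195

Let f_B and f_D be the unknown fractions; fractions sum to 1 so f_B + f_D = 0.460.
Mass balance: Σ fᵢ·δᵢ = δ_bulk ⇒ f_B·(-11.3) + f_D·(4.5) = -13.8 − (-12.788) = -1.012
Substitute f_D = 0.460 − f_B:
f_B·(-11.3 − 4.5) = -1.012 − 0.460×(4.5) = -3.082
f_B = -3.082 / -15.8 = 0.1951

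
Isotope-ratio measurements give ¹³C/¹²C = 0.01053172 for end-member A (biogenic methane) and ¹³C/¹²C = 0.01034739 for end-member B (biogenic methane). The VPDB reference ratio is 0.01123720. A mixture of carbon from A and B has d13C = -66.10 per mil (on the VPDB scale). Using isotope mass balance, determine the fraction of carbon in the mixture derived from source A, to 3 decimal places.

0.798

δ_A = (0.01053172/0.01123720 − 1)×1000 = (0.937219 − 1)×1000 = -62.781 per mil
δ_B = (0.01034739/0.01123720 − 1)×1000 = (0.920816 − 1)×1000 = -79.184 per mil
f_A = (δ_mix − δ_B)/(δ_A − δ_B) = (-66.10 − (-79.184))/(-62.781 − (-79.184))
f_A = 13.084 / 16.404 = 0.7977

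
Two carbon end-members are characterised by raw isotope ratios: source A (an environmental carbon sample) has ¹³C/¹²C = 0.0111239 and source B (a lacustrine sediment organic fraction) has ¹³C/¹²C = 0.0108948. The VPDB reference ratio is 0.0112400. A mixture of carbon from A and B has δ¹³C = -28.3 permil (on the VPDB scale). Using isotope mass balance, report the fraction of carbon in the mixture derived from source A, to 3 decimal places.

0.118

δ_A = (0.0111239/0.0112400 − 1)×1000 = (0.989671 − 1)×1000 = -10.329 permil
δ_B = (0.0108948/0.0112400 − 1)×1000 = (0.969288 − 1)×1000 = -30.712 permil
f_A = (δ_mix − δ_B)/(δ_A − δ_B) = (-28.3 − (-30.712))/(-10.329 − (-30.712))
f_A = 2.412 / 20.383 = 0.1183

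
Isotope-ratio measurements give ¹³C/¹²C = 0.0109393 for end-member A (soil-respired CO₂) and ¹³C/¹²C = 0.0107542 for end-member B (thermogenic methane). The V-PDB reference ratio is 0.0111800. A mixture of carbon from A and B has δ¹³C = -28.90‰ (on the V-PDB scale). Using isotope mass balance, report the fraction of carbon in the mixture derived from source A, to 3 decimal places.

δ_A = (0.0109393/0.0111800 − 1)×1000 = (0.978470 − 1)×1000 = -21.530‰
δ_B = (0.0107542/0.0111800 − 1)×1000 = (0.961914 − 1)×1000 = -38.086‰
f_A = (δ_mix − δ_B)/(δ_A − δ_B) = (-28.90 − (-38.086))/(-21.530 − (-38.086))
f_A = 9.186 / 16.556 = 0.5548

0.555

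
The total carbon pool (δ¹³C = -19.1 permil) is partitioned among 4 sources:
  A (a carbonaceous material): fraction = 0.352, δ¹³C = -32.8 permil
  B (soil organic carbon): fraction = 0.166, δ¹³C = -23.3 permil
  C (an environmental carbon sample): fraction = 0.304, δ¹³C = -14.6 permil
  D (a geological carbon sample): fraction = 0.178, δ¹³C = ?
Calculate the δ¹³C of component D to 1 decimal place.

4.2 permil

Isotope mass balance: δ_bulk = Σ fᵢ·δᵢ.
-19.1 = 0.352×(-32.8) + 0.166×(-23.3) + 0.304×(-14.6) + 0.178×δ_D
0.178·δ_D = -19.1 − (-19.852) = 0.752
δ_D = 0.752 / 0.178 = 4.22 permil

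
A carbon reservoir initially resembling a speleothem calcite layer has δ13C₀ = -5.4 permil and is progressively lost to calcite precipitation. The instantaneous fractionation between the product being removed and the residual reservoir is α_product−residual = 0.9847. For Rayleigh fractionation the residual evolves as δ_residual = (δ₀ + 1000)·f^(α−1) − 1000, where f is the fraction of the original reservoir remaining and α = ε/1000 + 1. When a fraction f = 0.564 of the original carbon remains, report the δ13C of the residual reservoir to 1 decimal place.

3.4 permil

Rayleigh residual: δ_res = (δ₀ + 1000)·f^(α−1) − 1000
α − 1 = -0.01530
f^(α−1) = 0.564^(-0.01530) = 1.008801
δ_res = (-5.4 + 1000) × 1.008801 − 1000 = 1003.353 − 1000 = 3.35 permil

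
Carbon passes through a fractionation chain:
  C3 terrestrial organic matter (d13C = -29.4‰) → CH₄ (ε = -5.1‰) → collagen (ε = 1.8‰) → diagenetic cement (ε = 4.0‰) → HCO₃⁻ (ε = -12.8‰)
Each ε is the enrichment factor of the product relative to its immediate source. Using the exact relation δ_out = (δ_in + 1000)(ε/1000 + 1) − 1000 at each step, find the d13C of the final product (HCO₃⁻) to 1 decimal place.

-41.2‰

step 1: δ = (-29.40 + 1000)·(-5.1/1000 + 1) − 1000 = -34.35‰
step 2: δ = (-34.35 + 1000)·(1.8/1000 + 1) − 1000 = -32.61‰
step 3: δ = (-32.61 + 1000)·(4.0/1000 + 1) − 1000 = -28.74‰
step 4: δ = (-28.74 + 1000)·(-12.8/1000 + 1) − 1000 = -41.17‰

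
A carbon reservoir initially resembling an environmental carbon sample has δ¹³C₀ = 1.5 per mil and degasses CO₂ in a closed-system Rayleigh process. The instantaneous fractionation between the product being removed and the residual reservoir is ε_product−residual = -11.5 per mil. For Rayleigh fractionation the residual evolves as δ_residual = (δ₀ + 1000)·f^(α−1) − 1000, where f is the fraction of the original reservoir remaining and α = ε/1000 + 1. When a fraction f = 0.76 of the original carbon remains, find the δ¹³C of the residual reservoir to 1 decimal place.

4.7 per mil

Rayleigh residual: δ_res = (δ₀ + 1000)·f^(α−1) − 1000
α = ε/1000 + 1 = 0.98850, so α − 1 = -0.01150
f^(α−1) = 0.76^(-0.01150) = 1.003161
δ_res = (1.5 + 1000) × 1.003161 − 1000 = 1004.666 − 1000 = 4.67 per mil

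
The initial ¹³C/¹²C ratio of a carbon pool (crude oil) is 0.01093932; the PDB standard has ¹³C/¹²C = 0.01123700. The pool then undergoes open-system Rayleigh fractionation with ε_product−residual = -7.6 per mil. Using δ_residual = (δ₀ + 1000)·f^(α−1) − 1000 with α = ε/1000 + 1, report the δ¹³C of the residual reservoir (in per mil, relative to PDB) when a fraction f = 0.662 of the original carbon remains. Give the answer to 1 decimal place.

-23.4 per mil

δ₀ = (0.01093932/0.01123700 − 1)×1000 = (0.973509 − 1)×1000 = -26.491 per mil
α − 1 = ε/1000 = -0.0076
f^(α−1) = 0.662^(-0.0076) = 1.003140
δ_res = (-26.491 + 1000) × 1.003140 − 1000 = 976.566 − 1000 = -23.43 per mil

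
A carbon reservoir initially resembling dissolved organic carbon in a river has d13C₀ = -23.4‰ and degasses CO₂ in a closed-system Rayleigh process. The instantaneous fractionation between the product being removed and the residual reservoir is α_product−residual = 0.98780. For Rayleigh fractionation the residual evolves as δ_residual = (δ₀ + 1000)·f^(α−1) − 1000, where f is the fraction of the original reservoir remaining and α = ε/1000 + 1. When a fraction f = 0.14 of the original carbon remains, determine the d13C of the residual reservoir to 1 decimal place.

0.3‰

Rayleigh residual: δ_res = (δ₀ + 1000)·f^(α−1) − 1000
α − 1 = -0.01220
f^(α−1) = 0.14^(-0.01220) = 1.024277
δ_res = (-23.4 + 1000) × 1.024277 − 1000 = 1000.308 − 1000 = 0.31‰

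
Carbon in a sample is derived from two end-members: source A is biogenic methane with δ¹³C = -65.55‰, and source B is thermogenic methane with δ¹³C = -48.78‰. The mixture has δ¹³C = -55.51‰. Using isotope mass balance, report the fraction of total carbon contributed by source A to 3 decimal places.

δ_mix = f_A·δ_A + (1 − f_A)·δ_B  ⇒  f_A = (δ_mix − δ_B)/(δ_A − δ_B)
f_A = (-55.51 − (-48.78)) / (-65.55 − (-48.78))
f_A = -6.73 / -16.77 = 0.4013

0.401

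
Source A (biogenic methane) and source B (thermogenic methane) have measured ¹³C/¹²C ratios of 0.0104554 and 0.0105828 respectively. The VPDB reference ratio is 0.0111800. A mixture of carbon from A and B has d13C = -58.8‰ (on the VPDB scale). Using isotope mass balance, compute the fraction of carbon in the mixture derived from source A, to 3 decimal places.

0.472

δ_A = (0.0104554/0.0111800 − 1)×1000 = (0.935188 − 1)×1000 = -64.812‰
δ_B = (0.0105828/0.0111800 − 1)×1000 = (0.946583 − 1)×1000 = -53.417‰
f_A = (δ_mix − δ_B)/(δ_A − δ_B) = (-58.8 − (-53.417))/(-64.812 − (-53.417))
f_A = -5.383 / -11.395 = 0.4724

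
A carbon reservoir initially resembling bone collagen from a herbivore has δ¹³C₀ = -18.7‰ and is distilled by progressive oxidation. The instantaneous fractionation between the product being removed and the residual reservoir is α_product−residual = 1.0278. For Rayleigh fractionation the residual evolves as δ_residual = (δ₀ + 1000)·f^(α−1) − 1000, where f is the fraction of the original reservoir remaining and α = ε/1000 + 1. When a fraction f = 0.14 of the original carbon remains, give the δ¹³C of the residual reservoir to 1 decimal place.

Rayleigh residual: δ_res = (δ₀ + 1000)·f^(α−1) − 1000
α − 1 = 0.02780
f^(α−1) = 0.14^(0.02780) = 0.946809
δ_res = (-18.7 + 1000) × 0.946809 − 1000 = 929.104 − 1000 = -70.90‰

-70.9‰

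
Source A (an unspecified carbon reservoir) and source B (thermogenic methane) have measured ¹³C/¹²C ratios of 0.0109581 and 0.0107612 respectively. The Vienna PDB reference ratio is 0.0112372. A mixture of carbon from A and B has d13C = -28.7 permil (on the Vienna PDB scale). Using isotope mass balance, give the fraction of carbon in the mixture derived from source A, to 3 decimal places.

δ_A = (0.0109581/0.0112372 − 1)×1000 = (0.975163 − 1)×1000 = -24.837 permil
δ_B = (0.0107612/0.0112372 − 1)×1000 = (0.957641 − 1)×1000 = -42.359 permil
f_A = (δ_mix − δ_B)/(δ_A − δ_B) = (-28.7 − (-42.359))/(-24.837 − (-42.359))
f_A = 13.659 / 17.522 = 0.7795

0.780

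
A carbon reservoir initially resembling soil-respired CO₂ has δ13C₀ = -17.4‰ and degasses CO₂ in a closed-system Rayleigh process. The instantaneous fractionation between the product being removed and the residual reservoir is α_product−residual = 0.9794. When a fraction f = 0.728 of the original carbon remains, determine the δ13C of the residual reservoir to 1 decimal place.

Rayleigh residual: δ_res = (δ₀ + 1000)·f^(α−1) − 1000
α − 1 = -0.02060
f^(α−1) = 0.728^(-0.02060) = 1.006561
δ_res = (-17.4 + 1000) × 1.006561 − 1000 = 989.047 − 1000 = -10.95‰

-11.0‰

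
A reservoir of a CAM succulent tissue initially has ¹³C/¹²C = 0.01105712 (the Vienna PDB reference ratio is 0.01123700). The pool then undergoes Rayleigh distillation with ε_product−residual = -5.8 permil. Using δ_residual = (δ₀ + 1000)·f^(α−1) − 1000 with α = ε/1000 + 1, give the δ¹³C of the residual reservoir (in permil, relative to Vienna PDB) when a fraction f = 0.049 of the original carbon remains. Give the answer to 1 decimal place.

δ₀ = (0.01105712/0.01123700 − 1)×1000 = (0.983992 − 1)×1000 = -16.008 permil
α − 1 = ε/1000 = -0.0058
f^(α−1) = 0.049^(-0.0058) = 1.017646
δ_res = (-16.008 + 1000) × 1.017646 − 1000 = 1001.356 − 1000 = 1.36 permil

1.4 permil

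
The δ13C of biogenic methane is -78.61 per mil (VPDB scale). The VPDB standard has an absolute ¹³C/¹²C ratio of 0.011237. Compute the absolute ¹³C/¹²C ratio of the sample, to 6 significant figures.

0.0103537

R_sample = R_standard × (δ13C/1000 + 1)
R_sample = 0.011237 × (-78.61/1000 + 1) = 0.011237 × 0.921390
R_sample = 0.0103537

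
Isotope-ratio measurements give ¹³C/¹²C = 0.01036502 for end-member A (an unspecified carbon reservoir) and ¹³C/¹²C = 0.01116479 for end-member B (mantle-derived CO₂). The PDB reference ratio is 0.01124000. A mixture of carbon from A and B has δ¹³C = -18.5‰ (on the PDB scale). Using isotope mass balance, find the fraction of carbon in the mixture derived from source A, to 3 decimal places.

δ_A = (0.01036502/0.01124000 − 1)×1000 = (0.922155 − 1)×1000 = -77.845‰
δ_B = (0.01116479/0.01124000 − 1)×1000 = (0.993309 − 1)×1000 = -6.691‰
f_A = (δ_mix − δ_B)/(δ_A − δ_B) = (-18.5 − (-6.691))/(-77.845 − (-6.691))
f_A = -11.809 / -71.154 = 0.1660

0.166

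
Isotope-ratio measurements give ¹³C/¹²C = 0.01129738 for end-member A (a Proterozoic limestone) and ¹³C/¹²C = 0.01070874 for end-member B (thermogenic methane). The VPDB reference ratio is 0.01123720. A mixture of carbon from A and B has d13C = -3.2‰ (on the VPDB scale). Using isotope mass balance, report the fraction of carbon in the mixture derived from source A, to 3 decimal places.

δ_A = (0.01129738/0.01123720 − 1)×1000 = (1.005355 − 1)×1000 = 5.355‰
δ_B = (0.01070874/0.01123720 − 1)×1000 = (0.952972 − 1)×1000 = -47.028‰
f_A = (δ_mix − δ_B)/(δ_A − δ_B) = (-3.2 − (-47.028))/(5.355 − (-47.028))
f_A = 43.828 / 52.383 = 0.8367

0.837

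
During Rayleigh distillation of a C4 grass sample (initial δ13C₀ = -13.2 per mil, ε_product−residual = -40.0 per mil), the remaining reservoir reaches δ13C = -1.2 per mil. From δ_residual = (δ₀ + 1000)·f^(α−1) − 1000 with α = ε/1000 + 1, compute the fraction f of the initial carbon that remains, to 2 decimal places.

0.74

α − 1 = ε/1000 = -0.0400
(δ_res + 1000)/(δ₀ + 1000) = (-1.2 + 1000)/(-13.2 + 1000) = 998.8/986.8 = 1.012161
f = 1.012161^(1/-0.0400) = exp(ln(1.012161)/-0.0400) = exp(0.01209/-0.0400)
f = exp(-0.3022) = 0.7392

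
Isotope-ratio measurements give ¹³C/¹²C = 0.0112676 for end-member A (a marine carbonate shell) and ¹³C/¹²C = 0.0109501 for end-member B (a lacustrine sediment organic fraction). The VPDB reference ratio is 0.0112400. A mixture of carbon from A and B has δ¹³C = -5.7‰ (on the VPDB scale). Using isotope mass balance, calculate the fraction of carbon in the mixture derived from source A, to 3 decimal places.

δ_A = (0.0112676/0.0112400 − 1)×1000 = (1.002456 − 1)×1000 = 2.456‰
δ_B = (0.0109501/0.0112400 − 1)×1000 = (0.974208 − 1)×1000 = -25.792‰
f_A = (δ_mix − δ_B)/(δ_A − δ_B) = (-5.7 − (-25.792))/(2.456 − (-25.792))
f_A = 20.092 / 28.247 = 0.7113

0.711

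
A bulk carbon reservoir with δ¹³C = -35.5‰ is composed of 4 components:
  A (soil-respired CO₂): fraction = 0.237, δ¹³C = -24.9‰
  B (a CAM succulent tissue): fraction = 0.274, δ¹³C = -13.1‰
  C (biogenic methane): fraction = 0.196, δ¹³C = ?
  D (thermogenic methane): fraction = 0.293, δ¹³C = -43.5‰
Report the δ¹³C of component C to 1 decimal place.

-67.7‰

Isotope mass balance: δ_bulk = Σ fᵢ·δᵢ.
-35.5 = 0.237×(-24.9) + 0.274×(-13.1) + 0.196×δ_C + 0.293×(-43.5)
0.196·δ_C = -35.5 − (-22.236) = -13.264
δ_C = -13.264 / 0.196 = -67.67‰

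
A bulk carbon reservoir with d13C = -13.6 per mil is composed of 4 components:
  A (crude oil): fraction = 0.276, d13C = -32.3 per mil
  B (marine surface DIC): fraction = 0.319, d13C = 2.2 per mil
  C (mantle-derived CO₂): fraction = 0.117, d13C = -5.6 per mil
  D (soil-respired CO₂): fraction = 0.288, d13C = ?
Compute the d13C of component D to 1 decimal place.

-16.4 per mil

Isotope mass balance: δ_bulk = Σ fᵢ·δᵢ.
-13.6 = 0.276×(-32.3) + 0.319×(2.2) + 0.117×(-5.6) + 0.288×δ_D
0.288·δ_D = -13.6 − (-8.868) = -4.732
δ_D = -4.732 / 0.288 = -16.43 per mil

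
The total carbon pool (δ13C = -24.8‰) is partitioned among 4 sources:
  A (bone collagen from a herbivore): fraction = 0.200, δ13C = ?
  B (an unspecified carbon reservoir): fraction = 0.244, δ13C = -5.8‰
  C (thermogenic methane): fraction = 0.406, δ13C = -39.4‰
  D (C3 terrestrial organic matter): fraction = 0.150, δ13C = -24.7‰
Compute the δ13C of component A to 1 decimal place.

Isotope mass balance: δ_bulk = Σ fᵢ·δᵢ.
-24.8 = 0.200×δ_A + 0.244×(-5.8) + 0.406×(-39.4) + 0.150×(-24.7)
0.200·δ_A = -24.8 − (-21.117) = -3.683
δ_A = -3.683 / 0.200 = -18.42‰

-18.4‰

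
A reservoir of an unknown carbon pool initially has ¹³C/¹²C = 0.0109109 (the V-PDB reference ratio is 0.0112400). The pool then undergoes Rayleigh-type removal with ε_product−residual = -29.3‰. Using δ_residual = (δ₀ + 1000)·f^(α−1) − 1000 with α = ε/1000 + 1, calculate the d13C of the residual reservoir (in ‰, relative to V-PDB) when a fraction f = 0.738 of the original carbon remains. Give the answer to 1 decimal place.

δ₀ = (0.0109109/0.0112400 − 1)×1000 = (0.970721 − 1)×1000 = -29.279‰
α − 1 = ε/1000 = -0.0293
f^(α−1) = 0.738^(-0.0293) = 1.008941
δ_res = (-29.279 + 1000) × 1.008941 − 1000 = 979.400 − 1000 = -20.60‰

-20.6‰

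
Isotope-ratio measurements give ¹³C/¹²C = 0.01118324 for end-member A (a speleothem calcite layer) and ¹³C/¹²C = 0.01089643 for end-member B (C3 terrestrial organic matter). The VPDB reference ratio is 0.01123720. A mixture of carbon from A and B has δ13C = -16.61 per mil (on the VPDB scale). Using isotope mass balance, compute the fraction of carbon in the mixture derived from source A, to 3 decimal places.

0.537

δ_A = (0.01118324/0.01123720 − 1)×1000 = (0.995198 − 1)×1000 = -4.802 per mil
δ_B = (0.01089643/0.01123720 − 1)×1000 = (0.969675 − 1)×1000 = -30.325 per mil
f_A = (δ_mix − δ_B)/(δ_A − δ_B) = (-16.61 − (-30.325))/(-4.802 − (-30.325))
f_A = 13.715 / 25.523 = 0.5374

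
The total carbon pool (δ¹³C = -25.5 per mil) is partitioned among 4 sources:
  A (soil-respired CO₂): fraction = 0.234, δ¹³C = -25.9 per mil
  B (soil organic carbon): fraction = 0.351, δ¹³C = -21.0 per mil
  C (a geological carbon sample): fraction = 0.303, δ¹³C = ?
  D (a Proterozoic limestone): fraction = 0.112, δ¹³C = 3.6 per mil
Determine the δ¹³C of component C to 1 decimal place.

Isotope mass balance: δ_bulk = Σ fᵢ·δᵢ.
-25.5 = 0.234×(-25.9) + 0.351×(-21.0) + 0.303×δ_C + 0.112×(3.6)
0.303·δ_C = -25.5 − (-13.028) = -12.472
δ_C = -12.472 / 0.303 = -41.16 per mil

-41.2 per mil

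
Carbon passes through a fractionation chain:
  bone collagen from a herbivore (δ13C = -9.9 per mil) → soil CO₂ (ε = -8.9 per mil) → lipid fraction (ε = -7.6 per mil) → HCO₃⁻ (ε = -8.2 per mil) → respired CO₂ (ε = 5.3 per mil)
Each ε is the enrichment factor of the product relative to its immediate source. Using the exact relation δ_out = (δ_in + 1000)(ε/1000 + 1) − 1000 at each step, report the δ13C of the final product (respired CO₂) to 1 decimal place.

step 1: δ = (-9.90 + 1000)·(-8.9/1000 + 1) − 1000 = -18.71 per mil
step 2: δ = (-18.71 + 1000)·(-7.6/1000 + 1) − 1000 = -26.17 per mil
step 3: δ = (-26.17 + 1000)·(-8.2/1000 + 1) − 1000 = -34.16 per mil
step 4: δ = (-34.16 + 1000)·(5.3/1000 + 1) − 1000 = -29.04 per mil

-29.0 per mil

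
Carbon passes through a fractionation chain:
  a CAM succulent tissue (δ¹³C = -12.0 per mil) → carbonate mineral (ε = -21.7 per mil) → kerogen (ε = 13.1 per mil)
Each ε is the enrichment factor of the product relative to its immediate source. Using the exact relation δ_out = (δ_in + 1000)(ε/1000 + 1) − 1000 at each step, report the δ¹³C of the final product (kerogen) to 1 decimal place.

-20.8 per mil

step 1: δ = (-12.00 + 1000)·(-21.7/1000 + 1) − 1000 = -33.44 per mil
step 2: δ = (-33.44 + 1000)·(13.1/1000 + 1) − 1000 = -20.78 per mil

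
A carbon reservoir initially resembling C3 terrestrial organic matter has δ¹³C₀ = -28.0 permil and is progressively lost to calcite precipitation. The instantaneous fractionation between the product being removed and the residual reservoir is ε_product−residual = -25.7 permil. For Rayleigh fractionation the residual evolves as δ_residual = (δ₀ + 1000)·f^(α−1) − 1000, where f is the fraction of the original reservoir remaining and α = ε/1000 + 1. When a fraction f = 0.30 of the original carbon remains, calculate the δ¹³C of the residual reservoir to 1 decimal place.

2.5 permil

Rayleigh residual: δ_res = (δ₀ + 1000)·f^(α−1) − 1000
α = ε/1000 + 1 = 0.97430, so α − 1 = -0.02570
f^(α−1) = 0.30^(-0.02570) = 1.031426
δ_res = (-28.0 + 1000) × 1.031426 − 1000 = 1002.546 − 1000 = 2.55 permil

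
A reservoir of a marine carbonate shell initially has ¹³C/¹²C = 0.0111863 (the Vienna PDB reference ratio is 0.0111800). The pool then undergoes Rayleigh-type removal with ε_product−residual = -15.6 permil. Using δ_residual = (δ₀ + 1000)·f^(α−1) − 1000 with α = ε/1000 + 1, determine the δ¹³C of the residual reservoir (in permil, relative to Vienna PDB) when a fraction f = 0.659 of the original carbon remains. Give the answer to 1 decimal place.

7.1 permil

δ₀ = (0.0111863/0.0111800 − 1)×1000 = (1.000564 − 1)×1000 = 0.564 permil
α − 1 = ε/1000 = -0.0156
f^(α−1) = 0.659^(-0.0156) = 1.006527
δ_res = (0.564 + 1000) × 1.006527 − 1000 = 1007.094 − 1000 = 7.09 permil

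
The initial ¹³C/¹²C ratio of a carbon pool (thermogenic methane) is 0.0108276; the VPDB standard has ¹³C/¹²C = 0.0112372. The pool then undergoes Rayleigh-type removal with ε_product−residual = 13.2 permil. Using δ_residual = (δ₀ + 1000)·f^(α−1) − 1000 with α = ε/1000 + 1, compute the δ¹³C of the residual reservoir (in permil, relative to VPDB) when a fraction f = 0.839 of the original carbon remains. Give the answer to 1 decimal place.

δ₀ = (0.0108276/0.0112372 − 1)×1000 = (0.963550 − 1)×1000 = -36.450 permil
α − 1 = ε/1000 = 0.0132
f^(α−1) = 0.839^(0.0132) = 0.997685
δ_res = (-36.450 + 1000) × 0.997685 − 1000 = 961.319 − 1000 = -38.68 permil

-38.7 permil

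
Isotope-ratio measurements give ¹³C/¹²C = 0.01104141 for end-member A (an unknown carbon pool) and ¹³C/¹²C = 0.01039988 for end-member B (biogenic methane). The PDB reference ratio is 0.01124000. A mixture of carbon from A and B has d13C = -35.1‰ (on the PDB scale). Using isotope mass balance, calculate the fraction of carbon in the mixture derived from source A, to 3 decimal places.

0.695

δ_A = (0.01104141/0.01124000 − 1)×1000 = (0.982332 − 1)×1000 = -17.668‰
δ_B = (0.01039988/0.01124000 − 1)×1000 = (0.925256 − 1)×1000 = -74.744‰
f_A = (δ_mix − δ_B)/(δ_A − δ_B) = (-35.1 − (-74.744))/(-17.668 − (-74.744))
f_A = 39.644 / 57.076 = 0.6946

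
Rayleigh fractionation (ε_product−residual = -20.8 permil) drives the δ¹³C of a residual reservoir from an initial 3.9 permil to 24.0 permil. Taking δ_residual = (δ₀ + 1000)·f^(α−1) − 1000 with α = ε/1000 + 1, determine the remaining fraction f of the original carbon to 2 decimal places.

α − 1 = ε/1000 = -0.0208
(δ_res + 1000)/(δ₀ + 1000) = (24.0 + 1000)/(3.9 + 1000) = 1024.0/1003.9 = 1.020022
f = 1.020022^(1/-0.0208) = exp(ln(1.020022)/-0.0208) = exp(0.01982/-0.0208)
f = exp(-0.9531) = 0.3856

0.39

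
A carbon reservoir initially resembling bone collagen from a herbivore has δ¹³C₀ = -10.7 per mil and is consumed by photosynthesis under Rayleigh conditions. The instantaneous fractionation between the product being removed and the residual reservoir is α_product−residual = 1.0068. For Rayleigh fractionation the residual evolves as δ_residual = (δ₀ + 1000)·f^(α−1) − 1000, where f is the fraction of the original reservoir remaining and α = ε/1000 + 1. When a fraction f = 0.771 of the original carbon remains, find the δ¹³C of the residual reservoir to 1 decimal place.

-12.4 per mil

Rayleigh residual: δ_res = (δ₀ + 1000)·f^(α−1) − 1000
α − 1 = 0.00680
f^(α−1) = 0.771^(0.00680) = 0.998233
δ_res = (-10.7 + 1000) × 0.998233 − 1000 = 987.552 − 1000 = -12.45 per mil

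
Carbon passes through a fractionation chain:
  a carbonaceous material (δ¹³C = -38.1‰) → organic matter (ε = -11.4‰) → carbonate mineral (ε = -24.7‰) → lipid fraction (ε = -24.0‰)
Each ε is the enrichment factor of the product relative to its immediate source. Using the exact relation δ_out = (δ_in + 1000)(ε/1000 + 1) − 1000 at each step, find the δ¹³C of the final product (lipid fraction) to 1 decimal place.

-94.8‰

step 1: δ = (-38.10 + 1000)·(-11.4/1000 + 1) − 1000 = -49.07‰
step 2: δ = (-49.07 + 1000)·(-24.7/1000 + 1) − 1000 = -72.55‰
step 3: δ = (-72.55 + 1000)·(-24.0/1000 + 1) − 1000 = -94.81‰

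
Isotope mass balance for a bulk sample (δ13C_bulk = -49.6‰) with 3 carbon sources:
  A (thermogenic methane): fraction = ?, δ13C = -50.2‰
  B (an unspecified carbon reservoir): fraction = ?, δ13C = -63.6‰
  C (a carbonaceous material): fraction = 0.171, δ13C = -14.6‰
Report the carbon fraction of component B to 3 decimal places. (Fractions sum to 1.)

Let f_B and f_A be the unknown fractions; fractions sum to 1 so f_B + f_A = 0.829.
Mass balance: Σ fᵢ·δᵢ = δ_bulk ⇒ f_B·(-63.6) + f_A·(-50.2) = -49.6 − (-2.497) = -47.103
Substitute f_A = 0.829 − f_B:
f_B·(-63.6 − -50.2) = -47.103 − 0.829×(-50.2) = -5.488
f_B = -5.488 / -13.4 = 0.4095

0.410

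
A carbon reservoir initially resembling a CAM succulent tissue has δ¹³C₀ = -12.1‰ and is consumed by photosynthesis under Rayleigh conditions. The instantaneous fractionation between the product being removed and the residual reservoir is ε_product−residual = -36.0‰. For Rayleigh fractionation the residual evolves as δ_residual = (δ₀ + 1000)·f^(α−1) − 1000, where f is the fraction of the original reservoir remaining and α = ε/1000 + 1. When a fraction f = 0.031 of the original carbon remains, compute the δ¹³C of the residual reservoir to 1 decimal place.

119.5‰

Rayleigh residual: δ_res = (δ₀ + 1000)·f^(α−1) − 1000
α = ε/1000 + 1 = 0.96400, so α − 1 = -0.03600
f^(α−1) = 0.031^(-0.03600) = 1.133212
δ_res = (-12.1 + 1000) × 1.133212 − 1000 = 1119.500 − 1000 = 119.50‰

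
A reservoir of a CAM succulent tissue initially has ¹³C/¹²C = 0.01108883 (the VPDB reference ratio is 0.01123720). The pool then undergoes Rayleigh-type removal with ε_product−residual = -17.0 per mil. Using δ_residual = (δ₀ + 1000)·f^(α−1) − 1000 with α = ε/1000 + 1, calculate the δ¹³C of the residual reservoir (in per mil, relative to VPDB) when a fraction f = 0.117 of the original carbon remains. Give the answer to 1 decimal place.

δ₀ = (0.01108883/0.01123720 − 1)×1000 = (0.986797 − 1)×1000 = -13.203 per mil
α − 1 = ε/1000 = -0.0170
f^(α−1) = 0.117^(-0.0170) = 1.037148
δ_res = (-13.203 + 1000) × 1.037148 − 1000 = 1023.454 − 1000 = 23.45 per mil

23.5 per mil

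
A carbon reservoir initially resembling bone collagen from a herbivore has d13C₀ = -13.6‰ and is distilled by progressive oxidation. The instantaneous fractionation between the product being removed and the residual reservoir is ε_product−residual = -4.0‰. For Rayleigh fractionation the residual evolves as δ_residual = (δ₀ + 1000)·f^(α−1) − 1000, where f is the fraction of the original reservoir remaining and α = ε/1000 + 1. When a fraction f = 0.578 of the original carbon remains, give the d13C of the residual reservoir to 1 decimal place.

-11.4‰

Rayleigh residual: δ_res = (δ₀ + 1000)·f^(α−1) − 1000
α = ε/1000 + 1 = 0.99600, so α − 1 = -0.00400
f^(α−1) = 0.578^(-0.00400) = 1.002195
δ_res = (-13.6 + 1000) × 1.002195 − 1000 = 988.565 − 1000 = -11.43‰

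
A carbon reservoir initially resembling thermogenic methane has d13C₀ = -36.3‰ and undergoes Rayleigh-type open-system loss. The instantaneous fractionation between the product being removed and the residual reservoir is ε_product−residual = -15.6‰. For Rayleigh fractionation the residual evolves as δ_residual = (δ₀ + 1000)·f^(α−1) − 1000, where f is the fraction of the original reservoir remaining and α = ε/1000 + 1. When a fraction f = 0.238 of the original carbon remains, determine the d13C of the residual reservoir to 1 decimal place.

Rayleigh residual: δ_res = (δ₀ + 1000)·f^(α−1) − 1000
α = ε/1000 + 1 = 0.98440, so α − 1 = -0.01560
f^(α−1) = 0.238^(-0.01560) = 1.022646
δ_res = (-36.3 + 1000) × 1.022646 − 1000 = 985.524 − 1000 = -14.48‰

-14.5‰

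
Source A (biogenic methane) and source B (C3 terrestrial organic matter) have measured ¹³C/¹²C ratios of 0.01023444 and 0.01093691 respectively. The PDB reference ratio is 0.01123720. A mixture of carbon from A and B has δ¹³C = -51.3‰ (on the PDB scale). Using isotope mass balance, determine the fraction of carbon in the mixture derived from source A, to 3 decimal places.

0.393

δ_A = (0.01023444/0.01123720 − 1)×1000 = (0.910764 − 1)×1000 = -89.236‰
δ_B = (0.01093691/0.01123720 − 1)×1000 = (0.973277 − 1)×1000 = -26.723‰
f_A = (δ_mix − δ_B)/(δ_A − δ_B) = (-51.3 − (-26.723))/(-89.236 − (-26.723))
f_A = -24.577 / -62.513 = 0.3932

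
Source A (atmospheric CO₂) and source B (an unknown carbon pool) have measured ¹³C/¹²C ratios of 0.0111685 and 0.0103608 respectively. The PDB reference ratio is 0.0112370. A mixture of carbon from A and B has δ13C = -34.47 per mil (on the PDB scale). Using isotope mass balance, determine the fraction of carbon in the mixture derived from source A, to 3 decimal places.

0.605

δ_A = (0.0111685/0.0112370 − 1)×1000 = (0.993904 − 1)×1000 = -6.096 per mil
δ_B = (0.0103608/0.0112370 − 1)×1000 = (0.922025 − 1)×1000 = -77.975 per mil
f_A = (δ_mix − δ_B)/(δ_A − δ_B) = (-34.47 − (-77.975))/(-6.096 − (-77.975))
f_A = 43.505 / 71.879 = 0.6053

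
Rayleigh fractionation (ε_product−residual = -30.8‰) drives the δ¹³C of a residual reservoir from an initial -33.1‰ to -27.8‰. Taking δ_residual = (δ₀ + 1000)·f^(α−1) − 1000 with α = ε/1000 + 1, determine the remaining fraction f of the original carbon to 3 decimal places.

α − 1 = ε/1000 = -0.0308
(δ_res + 1000)/(δ₀ + 1000) = (-27.8 + 1000)/(-33.1 + 1000) = 972.2/966.9 = 1.005481
f = 1.005481^(1/-0.0308) = exp(ln(1.005481)/-0.0308) = exp(0.00547/-0.0308)
f = exp(-0.1775) = 0.8374

0.837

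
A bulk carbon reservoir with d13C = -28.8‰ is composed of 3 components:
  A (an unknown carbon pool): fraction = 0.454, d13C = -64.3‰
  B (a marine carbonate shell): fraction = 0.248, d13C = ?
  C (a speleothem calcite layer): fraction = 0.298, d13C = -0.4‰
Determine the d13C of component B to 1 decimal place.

2.1‰

Isotope mass balance: δ_bulk = Σ fᵢ·δᵢ.
-28.8 = 0.454×(-64.3) + 0.248×δ_B + 0.298×(-0.4)
0.248·δ_B = -28.8 − (-29.311) = 0.511
δ_B = 0.511 / 0.248 = 2.06‰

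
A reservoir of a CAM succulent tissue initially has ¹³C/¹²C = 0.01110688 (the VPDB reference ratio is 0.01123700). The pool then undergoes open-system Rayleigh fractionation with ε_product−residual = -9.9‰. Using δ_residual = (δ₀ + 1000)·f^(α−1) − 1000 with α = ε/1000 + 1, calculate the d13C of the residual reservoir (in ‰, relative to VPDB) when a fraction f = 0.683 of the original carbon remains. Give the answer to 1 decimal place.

δ₀ = (0.01110688/0.01123700 − 1)×1000 = (0.988420 − 1)×1000 = -11.580‰
α − 1 = ε/1000 = -0.0099
f^(α−1) = 0.683^(-0.0099) = 1.003782
δ_res = (-11.580 + 1000) × 1.003782 − 1000 = 992.158 − 1000 = -7.84‰

-7.8‰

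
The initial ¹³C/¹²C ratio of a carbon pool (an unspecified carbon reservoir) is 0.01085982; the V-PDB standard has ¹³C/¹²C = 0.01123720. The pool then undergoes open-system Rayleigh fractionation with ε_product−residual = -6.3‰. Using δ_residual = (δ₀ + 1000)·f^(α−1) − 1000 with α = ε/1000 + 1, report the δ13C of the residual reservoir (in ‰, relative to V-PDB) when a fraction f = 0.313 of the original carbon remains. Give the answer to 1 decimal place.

-26.5‰

δ₀ = (0.01085982/0.01123720 − 1)×1000 = (0.966417 − 1)×1000 = -33.583‰
α − 1 = ε/1000 = -0.0063
f^(α−1) = 0.313^(-0.0063) = 1.007345
δ_res = (-33.583 + 1000) × 1.007345 − 1000 = 973.515 − 1000 = -26.49‰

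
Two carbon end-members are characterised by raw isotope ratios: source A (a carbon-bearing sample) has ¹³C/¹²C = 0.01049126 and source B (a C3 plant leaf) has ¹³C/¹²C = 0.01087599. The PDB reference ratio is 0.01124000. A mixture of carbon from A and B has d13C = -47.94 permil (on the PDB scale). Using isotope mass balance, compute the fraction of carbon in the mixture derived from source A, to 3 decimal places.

δ_A = (0.01049126/0.01124000 − 1)×1000 = (0.933386 − 1)×1000 = -66.614 permil
δ_B = (0.01087599/0.01124000 − 1)×1000 = (0.967615 − 1)×1000 = -32.385 permil
f_A = (δ_mix − δ_B)/(δ_A − δ_B) = (-47.94 − (-32.385))/(-66.614 − (-32.385))
f_A = -15.555 / -34.229 = 0.4544

0.454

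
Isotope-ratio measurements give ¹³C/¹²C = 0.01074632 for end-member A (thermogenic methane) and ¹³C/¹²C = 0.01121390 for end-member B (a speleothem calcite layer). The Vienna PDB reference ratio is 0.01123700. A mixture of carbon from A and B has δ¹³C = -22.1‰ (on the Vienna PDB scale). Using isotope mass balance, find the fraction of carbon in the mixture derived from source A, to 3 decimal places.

δ_A = (0.01074632/0.01123700 − 1)×1000 = (0.956334 − 1)×1000 = -43.666‰
δ_B = (0.01121390/0.01123700 − 1)×1000 = (0.997944 − 1)×1000 = -2.056‰
f_A = (δ_mix − δ_B)/(δ_A − δ_B) = (-22.1 − (-2.056))/(-43.666 − (-2.056))
f_A = -20.044 / -41.611 = 0.4817

0.482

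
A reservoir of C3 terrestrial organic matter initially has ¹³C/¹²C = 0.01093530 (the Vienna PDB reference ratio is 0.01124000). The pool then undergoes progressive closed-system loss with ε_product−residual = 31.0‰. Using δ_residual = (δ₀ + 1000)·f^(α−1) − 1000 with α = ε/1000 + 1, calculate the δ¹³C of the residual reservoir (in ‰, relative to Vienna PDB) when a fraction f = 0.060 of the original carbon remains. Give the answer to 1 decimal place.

δ₀ = (0.01093530/0.01124000 − 1)×1000 = (0.972891 − 1)×1000 = -27.109‰
α − 1 = ε/1000 = 0.0310
f^(α−1) = 0.060^(0.0310) = 0.916479
δ_res = (-27.109 + 1000) × 0.916479 − 1000 = 891.635 − 1000 = -108.37‰

-108.4‰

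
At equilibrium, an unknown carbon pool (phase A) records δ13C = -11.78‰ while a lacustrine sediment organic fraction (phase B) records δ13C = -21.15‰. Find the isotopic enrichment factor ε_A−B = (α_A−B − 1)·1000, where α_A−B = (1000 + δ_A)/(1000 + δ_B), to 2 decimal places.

9.57‰

α_A−B = (1000 + -11.78) / (1000 + -21.15) = 988.22 / 978.85 = 1.009572
ε_A−B = (1.009572 − 1) × 1000 = 9.572‰
(The approximation ε ≈ δ_A − δ_B would give 9.37‰.)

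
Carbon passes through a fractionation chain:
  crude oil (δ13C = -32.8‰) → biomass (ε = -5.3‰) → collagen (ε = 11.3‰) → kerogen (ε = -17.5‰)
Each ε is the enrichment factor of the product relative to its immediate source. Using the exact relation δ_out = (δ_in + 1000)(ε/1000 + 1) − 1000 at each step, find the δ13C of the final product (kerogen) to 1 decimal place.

step 1: δ = (-32.80 + 1000)·(-5.3/1000 + 1) − 1000 = -37.93‰
step 2: δ = (-37.93 + 1000)·(11.3/1000 + 1) − 1000 = -27.05‰
step 3: δ = (-27.05 + 1000)·(-17.5/1000 + 1) − 1000 = -44.08‰

-44.1‰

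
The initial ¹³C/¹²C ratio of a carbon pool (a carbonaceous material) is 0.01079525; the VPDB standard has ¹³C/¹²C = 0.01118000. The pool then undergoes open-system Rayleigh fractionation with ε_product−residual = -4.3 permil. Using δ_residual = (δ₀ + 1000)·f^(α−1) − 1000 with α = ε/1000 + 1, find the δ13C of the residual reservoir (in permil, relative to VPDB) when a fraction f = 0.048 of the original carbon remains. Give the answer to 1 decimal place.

-21.7 permil

δ₀ = (0.01079525/0.01118000 − 1)×1000 = (0.965586 − 1)×1000 = -34.414 permil
α − 1 = ε/1000 = -0.0043
f^(α−1) = 0.048^(-0.0043) = 1.013143
δ_res = (-34.414 + 1000) × 1.013143 − 1000 = 978.276 − 1000 = -21.72 permil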